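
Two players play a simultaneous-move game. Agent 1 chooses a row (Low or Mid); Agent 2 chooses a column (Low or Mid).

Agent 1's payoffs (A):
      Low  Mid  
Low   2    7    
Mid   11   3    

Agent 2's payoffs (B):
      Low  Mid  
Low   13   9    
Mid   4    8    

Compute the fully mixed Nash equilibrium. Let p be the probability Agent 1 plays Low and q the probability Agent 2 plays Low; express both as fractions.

p = 1/2, q = 4/13

Each player's mixing probability is pinned down by making the *other* player indifferent.
Agent 2 indifferent between Low and Mid: p·13 + (1−p)·4 = p·9 + (1−p)·8 ⟹ 4 + 9p = 8 + 1p ⟹ p = 1/2.
Agent 1 indifferent between Low and Mid: q·2 + (1−q)·7 = q·11 + (1−q)·3 ⟹ 7 + (-5)q = 3 + 8q ⟹ q = 4/13.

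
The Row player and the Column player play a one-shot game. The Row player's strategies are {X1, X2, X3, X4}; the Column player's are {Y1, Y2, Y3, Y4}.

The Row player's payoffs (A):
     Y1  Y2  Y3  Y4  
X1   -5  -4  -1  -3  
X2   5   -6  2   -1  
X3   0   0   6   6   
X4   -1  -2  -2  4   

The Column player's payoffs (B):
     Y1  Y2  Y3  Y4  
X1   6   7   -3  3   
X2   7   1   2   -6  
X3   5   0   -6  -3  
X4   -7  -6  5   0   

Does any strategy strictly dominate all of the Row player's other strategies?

None

A strategy is strictly dominant if it gives the Row player a strictly higher payoff than every other strategy, against every choice by the opponent.
X1 is not dominant: against Y1, X2 gives 5 > -5.
X2 is not dominant: against Y2, X1 gives -4 > -6.
X3 is not dominant: against Y1, X2 gives 5 > 0.
X4 is not dominant: against Y1, X2 gives 5 > -1.
No single strategy is best against every opponent action.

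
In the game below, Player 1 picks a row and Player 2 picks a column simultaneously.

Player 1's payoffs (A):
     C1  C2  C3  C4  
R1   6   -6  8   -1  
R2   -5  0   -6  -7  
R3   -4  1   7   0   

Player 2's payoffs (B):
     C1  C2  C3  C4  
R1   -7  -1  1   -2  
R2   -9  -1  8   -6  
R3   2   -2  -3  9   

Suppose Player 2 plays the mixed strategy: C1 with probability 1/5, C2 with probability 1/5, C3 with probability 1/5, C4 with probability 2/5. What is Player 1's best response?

R1

Player 1's best reply maximizes expected payoff against the mix.
R1: (1/5)·6 + (1/5)·(-6) + (1/5)·8 + (2/5)·(-1) = 6/5
R2: (1/5)·(-5) + (1/5)·0 + (1/5)·(-6) + (2/5)·(-7) = -5
R3: (1/5)·(-4) + (1/5)·1 + (1/5)·7 + (2/5)·0 = 4/5
Highest expected payoff is 6/5, from R1.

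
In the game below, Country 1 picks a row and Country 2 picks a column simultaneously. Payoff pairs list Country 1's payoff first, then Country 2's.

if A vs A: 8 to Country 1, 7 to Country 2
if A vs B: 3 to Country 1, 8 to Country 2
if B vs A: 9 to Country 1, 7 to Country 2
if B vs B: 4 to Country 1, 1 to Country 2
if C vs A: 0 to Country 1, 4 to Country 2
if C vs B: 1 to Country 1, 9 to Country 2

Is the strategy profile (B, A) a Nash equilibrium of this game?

Yes

Holding Country 2 at A: Country 1 gets 9 from B, versus 8 from A, 0 from C. No profitable deviation for Country 1.
Holding Country 1 at B: Country 2 gets 7 from A, versus 1 from B. No profitable deviation for Country 2 either.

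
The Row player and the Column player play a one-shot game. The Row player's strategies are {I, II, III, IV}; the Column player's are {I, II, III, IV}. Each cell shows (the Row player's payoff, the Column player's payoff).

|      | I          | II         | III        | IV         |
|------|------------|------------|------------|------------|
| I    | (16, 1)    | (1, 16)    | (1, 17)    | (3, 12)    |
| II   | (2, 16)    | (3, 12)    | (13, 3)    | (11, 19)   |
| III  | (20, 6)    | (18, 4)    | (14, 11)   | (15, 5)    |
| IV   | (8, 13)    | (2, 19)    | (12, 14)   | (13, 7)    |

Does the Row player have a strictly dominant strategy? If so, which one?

III

A strategy is strictly dominant if it gives the Row player a strictly higher payoff than every other strategy, against every choice by the opponent.
III strictly dominates: vs I: 20 > each of {16, 2, 8}; vs II: 18 > each of {1, 3, 2}; vs III: 14 > each of {1, 13, 12}; vs IV: 15 > each of {3, 11, 13}.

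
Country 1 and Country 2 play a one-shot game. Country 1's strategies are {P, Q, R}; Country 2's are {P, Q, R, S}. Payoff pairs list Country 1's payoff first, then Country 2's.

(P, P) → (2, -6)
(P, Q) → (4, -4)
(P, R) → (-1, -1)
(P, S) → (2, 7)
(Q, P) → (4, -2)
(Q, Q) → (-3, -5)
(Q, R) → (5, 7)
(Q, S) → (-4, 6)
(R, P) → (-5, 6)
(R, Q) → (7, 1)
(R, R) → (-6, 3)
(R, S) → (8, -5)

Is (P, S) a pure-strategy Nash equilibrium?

Holding Country 2 at S: Country 1 gets 2 from P but could get 8 by switching to R. Country 1 has a profitable deviation.

No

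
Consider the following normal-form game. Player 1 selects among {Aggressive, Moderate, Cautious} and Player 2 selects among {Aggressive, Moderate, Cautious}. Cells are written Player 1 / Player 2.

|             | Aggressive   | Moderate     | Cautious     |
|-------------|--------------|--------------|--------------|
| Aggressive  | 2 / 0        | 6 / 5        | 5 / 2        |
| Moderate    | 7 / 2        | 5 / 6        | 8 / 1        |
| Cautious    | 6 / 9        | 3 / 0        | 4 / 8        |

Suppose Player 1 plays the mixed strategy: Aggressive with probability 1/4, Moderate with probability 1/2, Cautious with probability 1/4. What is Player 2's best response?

Moderate

Compute Player 2's expected payoff from each pure strategy against the given mix.
Aggressive: (1/4)·0 + (1/2)·2 + (1/4)·9 = 13/4
Moderate: (1/4)·5 + (1/2)·6 + (1/4)·0 = 17/4
Cautious: (1/4)·2 + (1/2)·1 + (1/4)·8 = 3
Highest expected payoff is 17/4, from Moderate.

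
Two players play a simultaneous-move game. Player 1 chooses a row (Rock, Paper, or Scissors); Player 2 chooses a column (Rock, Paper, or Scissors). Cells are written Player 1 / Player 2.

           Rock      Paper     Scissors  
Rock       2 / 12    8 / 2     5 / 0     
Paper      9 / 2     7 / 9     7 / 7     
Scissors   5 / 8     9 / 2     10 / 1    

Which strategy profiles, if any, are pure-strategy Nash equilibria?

Find each player's best response to every opponent strategy; NE are the intersections.
Player 1's best responses — vs Rock: Paper (payoff 9); vs Paper: Scissors (payoff 9); vs Scissors: Scissors (payoff 10).
Player 2's best responses — vs Rock: Rock (payoff 12); vs Paper: Paper (payoff 9); vs Scissors: Rock (payoff 8).
No cell has both players best-responding. For instance, Player 1's best reply to Paper is Scissors, but against Scissors Player 2 prefers Rock over Paper.

None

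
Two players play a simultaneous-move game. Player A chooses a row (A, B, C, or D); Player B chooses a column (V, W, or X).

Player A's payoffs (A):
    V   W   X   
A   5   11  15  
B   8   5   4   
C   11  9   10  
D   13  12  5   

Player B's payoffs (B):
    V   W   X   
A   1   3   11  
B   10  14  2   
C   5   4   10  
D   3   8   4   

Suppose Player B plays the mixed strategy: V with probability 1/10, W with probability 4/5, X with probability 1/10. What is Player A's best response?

Compute Player A's expected payoff from each pure strategy against the given mix.
A: (1/10)·5 + (4/5)·11 + (1/10)·15 = 54/5
B: (1/10)·8 + (4/5)·5 + (1/10)·4 = 26/5
C: (1/10)·11 + (4/5)·9 + (1/10)·10 = 93/10
D: (1/10)·13 + (4/5)·12 + (1/10)·5 = 57/5
Highest expected payoff is 57/5, from D.

D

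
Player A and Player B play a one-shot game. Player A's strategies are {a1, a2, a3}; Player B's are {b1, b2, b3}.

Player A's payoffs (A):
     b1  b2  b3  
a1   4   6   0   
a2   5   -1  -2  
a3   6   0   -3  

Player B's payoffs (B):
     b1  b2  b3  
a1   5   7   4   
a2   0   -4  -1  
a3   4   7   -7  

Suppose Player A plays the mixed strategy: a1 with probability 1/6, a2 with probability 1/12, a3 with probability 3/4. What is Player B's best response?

Player B's best reply maximizes expected payoff against the mix.
b1: (1/6)·5 + (1/12)·0 + (3/4)·4 = 23/6
b2: (1/6)·7 + (1/12)·(-4) + (3/4)·7 = 73/12
b3: (1/6)·4 + (1/12)·(-1) + (3/4)·(-7) = -14/3
Highest expected payoff is 73/12, from b2.

b2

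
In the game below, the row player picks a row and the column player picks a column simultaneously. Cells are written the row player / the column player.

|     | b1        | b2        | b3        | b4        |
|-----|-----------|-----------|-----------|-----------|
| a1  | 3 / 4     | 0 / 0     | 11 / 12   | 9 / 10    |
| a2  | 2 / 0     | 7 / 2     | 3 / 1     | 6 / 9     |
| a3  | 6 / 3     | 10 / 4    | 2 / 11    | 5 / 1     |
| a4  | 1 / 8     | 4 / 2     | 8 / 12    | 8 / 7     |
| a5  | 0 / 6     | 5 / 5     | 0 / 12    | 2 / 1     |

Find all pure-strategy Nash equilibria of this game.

A profile is a Nash equilibrium when each player is best-responding to the other.
The row player's best responses — vs b1: a3 (payoff 6); vs b2: a3 (payoff 10); vs b3: a1 (payoff 11); vs b4: a1 (payoff 9).
The column player's best responses — vs a1: b3 (payoff 12); vs a2: b4 (payoff 9); vs a3: b3 (payoff 11); vs a4: b3 (payoff 12); vs a5: b3 (payoff 12).
The only mutual best response is (a1, b3); neither player gains by switching there.

(a1, b3)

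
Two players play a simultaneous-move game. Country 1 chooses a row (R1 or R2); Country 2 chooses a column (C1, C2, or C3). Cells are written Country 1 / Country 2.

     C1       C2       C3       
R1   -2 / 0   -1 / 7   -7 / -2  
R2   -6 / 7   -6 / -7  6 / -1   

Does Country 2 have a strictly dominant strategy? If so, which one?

Check whether one of Country 2's strategies beats all alternatives regardless of what the opponent does.
C1 is not dominant: against R1, C2 gives 7 > 0.
C2 is not dominant: against R2, C1 gives 7 > -7.
C3 is not dominant: against R1, C1 gives 0 > -2.
No single strategy is best against every opponent action.

No strictly dominant strategy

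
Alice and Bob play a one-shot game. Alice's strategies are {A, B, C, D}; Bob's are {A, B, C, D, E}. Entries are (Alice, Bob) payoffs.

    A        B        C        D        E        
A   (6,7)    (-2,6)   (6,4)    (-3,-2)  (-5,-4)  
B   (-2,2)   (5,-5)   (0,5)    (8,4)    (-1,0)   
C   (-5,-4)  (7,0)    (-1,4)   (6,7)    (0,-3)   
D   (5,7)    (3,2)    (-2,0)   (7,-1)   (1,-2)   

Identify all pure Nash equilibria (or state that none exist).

A profile is a Nash equilibrium when each player is best-responding to the other.
Alice's best responses — vs A: A (payoff 6); vs B: C (payoff 7); vs C: A (payoff 6); vs D: B (payoff 8); vs E: D (payoff 1).
Bob's best responses — vs A: A (payoff 7); vs B: C (payoff 5); vs C: D (payoff 7); vs D: A (payoff 7).
The only mutual best response is (A, A); neither player gains by switching there.

(A, A)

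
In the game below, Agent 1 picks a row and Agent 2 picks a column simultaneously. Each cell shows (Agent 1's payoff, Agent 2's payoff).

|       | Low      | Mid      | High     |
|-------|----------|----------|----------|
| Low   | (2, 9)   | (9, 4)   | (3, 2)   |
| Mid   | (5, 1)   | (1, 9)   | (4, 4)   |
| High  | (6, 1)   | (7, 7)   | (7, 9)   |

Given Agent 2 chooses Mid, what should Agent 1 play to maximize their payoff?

With Agent 2 fixed at Mid, Agent 1's payoffs are: Low → 9, Mid → 1, High → 7.
The maximum is 9, achieved by Low.

Low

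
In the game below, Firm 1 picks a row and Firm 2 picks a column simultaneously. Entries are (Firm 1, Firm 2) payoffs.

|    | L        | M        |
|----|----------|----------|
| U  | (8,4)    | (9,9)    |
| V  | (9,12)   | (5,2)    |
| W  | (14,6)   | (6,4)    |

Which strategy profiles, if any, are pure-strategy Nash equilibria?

Check mutual best responses: a cell is a NE iff neither player can gain by unilaterally deviating.
Firm 1's best responses — vs L: W (payoff 14); vs M: U (payoff 9).
Firm 2's best responses — vs U: M (payoff 9); vs V: L (payoff 12); vs W: L (payoff 6).
Mutual best responses occur at (U, M) and (W, L); at each, neither player gains by switching.

(U, M) and (W, L)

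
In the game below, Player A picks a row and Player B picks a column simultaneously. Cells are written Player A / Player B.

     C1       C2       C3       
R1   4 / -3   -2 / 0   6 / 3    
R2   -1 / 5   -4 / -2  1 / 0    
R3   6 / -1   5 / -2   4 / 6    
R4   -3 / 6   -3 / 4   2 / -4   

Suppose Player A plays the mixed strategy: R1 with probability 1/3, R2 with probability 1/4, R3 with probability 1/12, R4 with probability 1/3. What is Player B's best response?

Player B's best reply maximizes expected payoff against the mix.
C1: (1/3)·(-3) + (1/4)·5 + (1/12)·(-1) + (1/3)·6 = 13/6
C2: (1/3)·0 + (1/4)·(-2) + (1/12)·(-2) + (1/3)·4 = 2/3
C3: (1/3)·3 + (1/4)·0 + (1/12)·6 + (1/3)·(-4) = 1/6
Highest expected payoff is 13/6, from C1.

C1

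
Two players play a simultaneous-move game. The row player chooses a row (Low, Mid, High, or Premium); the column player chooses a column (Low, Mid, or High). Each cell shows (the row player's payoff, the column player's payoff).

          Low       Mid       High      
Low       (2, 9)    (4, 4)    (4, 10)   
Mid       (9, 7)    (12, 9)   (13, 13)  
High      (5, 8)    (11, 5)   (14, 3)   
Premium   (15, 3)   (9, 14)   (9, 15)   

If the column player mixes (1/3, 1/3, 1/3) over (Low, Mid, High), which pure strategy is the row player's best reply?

Mid

The row player's best reply maximizes expected payoff against the mix.
Low: (1/3)·2 + (1/3)·4 + (1/3)·4 = 10/3
Mid: (1/3)·9 + (1/3)·12 + (1/3)·13 = 34/3
High: (1/3)·5 + (1/3)·11 + (1/3)·14 = 10
Premium: (1/3)·15 + (1/3)·9 + (1/3)·9 = 11
Highest expected payoff is 34/3, from Mid.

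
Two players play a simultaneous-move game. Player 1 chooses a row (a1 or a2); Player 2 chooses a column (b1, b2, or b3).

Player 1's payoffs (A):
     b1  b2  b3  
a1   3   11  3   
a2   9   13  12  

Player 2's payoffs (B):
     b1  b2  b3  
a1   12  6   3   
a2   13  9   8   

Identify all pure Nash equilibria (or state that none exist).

Check mutual best responses: a cell is a NE iff neither player can gain by unilaterally deviating.
Player 1's best responses — vs b1: a2 (payoff 9); vs b2: a2 (payoff 13); vs b3: a2 (payoff 12).
Player 2's best responses — vs a1: b1 (payoff 12); vs a2: b1 (payoff 13).
The only mutual best response is (a2, b1); neither player gains by switching there.

(a2, b1)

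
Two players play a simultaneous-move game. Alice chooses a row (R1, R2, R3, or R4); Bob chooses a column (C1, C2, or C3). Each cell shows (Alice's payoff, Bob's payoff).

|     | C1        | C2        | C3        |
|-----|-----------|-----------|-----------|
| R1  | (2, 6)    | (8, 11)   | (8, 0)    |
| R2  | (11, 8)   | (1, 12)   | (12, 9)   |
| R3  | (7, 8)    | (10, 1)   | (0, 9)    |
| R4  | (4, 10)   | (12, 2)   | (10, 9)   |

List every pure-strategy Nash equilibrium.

Check mutual best responses: a cell is a NE iff neither player can gain by unilaterally deviating.
Alice's best responses — vs C1: R2 (payoff 11); vs C2: R4 (payoff 12); vs C3: R2 (payoff 12).
Bob's best responses — vs R1: C2 (payoff 11); vs R2: C2 (payoff 12); vs R3: C3 (payoff 9); vs R4: C1 (payoff 10).
No cell has both players best-responding. For instance, Alice's best reply to C1 is R2, but against R2 Bob prefers C2 over C1.

No pure-strategy Nash equilibrium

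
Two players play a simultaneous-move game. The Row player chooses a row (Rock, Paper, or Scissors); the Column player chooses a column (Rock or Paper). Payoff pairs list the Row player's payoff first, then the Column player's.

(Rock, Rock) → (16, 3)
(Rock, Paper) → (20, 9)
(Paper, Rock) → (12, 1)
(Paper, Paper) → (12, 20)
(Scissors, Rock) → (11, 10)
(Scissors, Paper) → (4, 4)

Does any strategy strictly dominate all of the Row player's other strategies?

Check whether one of the Row player's strategies beats all alternatives regardless of what the opponent does.
Rock strictly dominates: vs Rock: 16 > each of {12, 11}; vs Paper: 20 > each of {12, 4}.

Rock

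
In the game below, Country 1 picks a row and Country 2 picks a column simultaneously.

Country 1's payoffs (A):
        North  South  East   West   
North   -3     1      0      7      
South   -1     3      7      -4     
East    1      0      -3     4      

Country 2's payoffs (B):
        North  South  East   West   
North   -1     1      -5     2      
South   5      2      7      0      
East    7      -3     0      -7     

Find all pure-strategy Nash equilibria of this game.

(North, West), (South, East), and (East, North)

Find each player's best response to every opponent strategy; NE are the intersections.
Country 1's best responses — vs North: East (payoff 1); vs South: South (payoff 3); vs East: South (payoff 7); vs West: North (payoff 7).
Country 2's best responses — vs North: West (payoff 2); vs South: East (payoff 7); vs East: North (payoff 7).
Mutual best responses occur at (North, West), (South, East), and (East, North); at each, neither player gains by switching.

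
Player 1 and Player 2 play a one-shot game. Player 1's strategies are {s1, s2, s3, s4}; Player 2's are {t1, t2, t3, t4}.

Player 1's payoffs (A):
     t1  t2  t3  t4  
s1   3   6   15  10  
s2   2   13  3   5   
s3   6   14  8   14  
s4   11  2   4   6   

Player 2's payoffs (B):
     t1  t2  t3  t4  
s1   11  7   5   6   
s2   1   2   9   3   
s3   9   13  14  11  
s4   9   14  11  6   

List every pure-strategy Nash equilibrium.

None

Check mutual best responses: a cell is a NE iff neither player can gain by unilaterally deviating.
Player 1's best responses — vs t1: s4 (payoff 11); vs t2: s3 (payoff 14); vs t3: s1 (payoff 15); vs t4: s3 (payoff 14).
Player 2's best responses — vs s1: t1 (payoff 11); vs s2: t3 (payoff 9); vs s3: t3 (payoff 14); vs s4: t2 (payoff 14).
No cell has both players best-responding. For instance, Player 1's best reply to t4 is s3, but against s3 Player 2 prefers t3 over t4.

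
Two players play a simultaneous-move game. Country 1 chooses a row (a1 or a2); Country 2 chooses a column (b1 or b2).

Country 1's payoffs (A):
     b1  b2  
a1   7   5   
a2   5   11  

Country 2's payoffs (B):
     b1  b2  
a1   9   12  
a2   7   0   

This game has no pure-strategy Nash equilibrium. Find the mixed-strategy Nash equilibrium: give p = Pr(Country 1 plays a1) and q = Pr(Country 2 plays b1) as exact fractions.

In a mixed NE each player is indifferent between their pure strategies, so the opponent's mix sets the indifference.
Country 2 indifferent between b1 and b2: p·9 + (1−p)·7 = p·12 + (1−p)·0 ⟹ 7 + 2p = 0 + 12p ⟹ p = 7/10.
Country 1 indifferent between a1 and a2: q·7 + (1−q)·5 = q·5 + (1−q)·11 ⟹ 5 + 2q = 11 + (-6)q ⟹ q = 3/4.

p = 7/10, q = 3/4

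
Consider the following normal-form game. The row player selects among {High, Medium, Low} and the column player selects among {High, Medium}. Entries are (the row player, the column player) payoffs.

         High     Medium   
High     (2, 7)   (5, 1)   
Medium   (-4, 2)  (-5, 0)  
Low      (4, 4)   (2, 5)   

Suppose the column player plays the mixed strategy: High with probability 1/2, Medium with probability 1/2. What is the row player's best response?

High

Compute the row player's expected payoff from each pure strategy against the given mix.
High: (1/2)·2 + (1/2)·5 = 7/2
Medium: (1/2)·(-4) + (1/2)·(-5) = -9/2
Low: (1/2)·4 + (1/2)·2 = 3
Highest expected payoff is 7/2, from High.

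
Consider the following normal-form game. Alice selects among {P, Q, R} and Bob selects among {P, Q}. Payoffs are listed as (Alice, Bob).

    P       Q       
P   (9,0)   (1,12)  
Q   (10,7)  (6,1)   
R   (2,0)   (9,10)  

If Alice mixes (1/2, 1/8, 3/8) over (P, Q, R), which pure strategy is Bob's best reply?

Compute Bob's expected payoff from each pure strategy against the given mix.
P: (1/2)·0 + (1/8)·7 + (3/8)·0 = 7/8
Q: (1/2)·12 + (1/8)·1 + (3/8)·10 = 79/8
Highest expected payoff is 79/8, from Q.

Q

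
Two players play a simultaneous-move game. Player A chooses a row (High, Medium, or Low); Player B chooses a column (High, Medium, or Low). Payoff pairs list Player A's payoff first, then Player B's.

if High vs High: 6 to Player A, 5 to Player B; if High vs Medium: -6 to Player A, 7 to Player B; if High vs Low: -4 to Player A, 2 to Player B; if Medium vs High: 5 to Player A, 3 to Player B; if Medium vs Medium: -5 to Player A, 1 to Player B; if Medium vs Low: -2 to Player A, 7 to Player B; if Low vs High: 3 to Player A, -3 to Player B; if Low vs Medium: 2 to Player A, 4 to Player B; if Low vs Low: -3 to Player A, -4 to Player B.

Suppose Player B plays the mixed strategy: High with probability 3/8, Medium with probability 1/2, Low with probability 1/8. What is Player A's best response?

Low

Player A's best reply maximizes expected payoff against the mix.
High: (3/8)·6 + (1/2)·(-6) + (1/8)·(-4) = -5/4
Medium: (3/8)·5 + (1/2)·(-5) + (1/8)·(-2) = -7/8
Low: (3/8)·3 + (1/2)·2 + (1/8)·(-3) = 7/4
Highest expected payoff is 7/4, from Low.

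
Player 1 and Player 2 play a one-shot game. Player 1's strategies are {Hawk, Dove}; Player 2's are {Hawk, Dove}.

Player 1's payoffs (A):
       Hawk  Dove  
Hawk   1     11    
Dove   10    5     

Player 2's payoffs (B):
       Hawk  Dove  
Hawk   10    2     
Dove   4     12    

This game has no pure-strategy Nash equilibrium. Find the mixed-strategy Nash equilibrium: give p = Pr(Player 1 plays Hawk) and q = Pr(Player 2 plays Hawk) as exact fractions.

p = 1/2, q = 2/5

In a mixed NE each player is indifferent between their pure strategies, so the opponent's mix sets the indifference.
Player 2 indifferent between Hawk and Dove: p·10 + (1−p)·4 = p·2 + (1−p)·12 ⟹ 4 + 6p = 12 + (-10)p ⟹ p = 1/2.
Player 1 indifferent between Hawk and Dove: q·1 + (1−q)·11 = q·10 + (1−q)·5 ⟹ 11 + (-10)q = 5 + 5q ⟹ q = 2/5.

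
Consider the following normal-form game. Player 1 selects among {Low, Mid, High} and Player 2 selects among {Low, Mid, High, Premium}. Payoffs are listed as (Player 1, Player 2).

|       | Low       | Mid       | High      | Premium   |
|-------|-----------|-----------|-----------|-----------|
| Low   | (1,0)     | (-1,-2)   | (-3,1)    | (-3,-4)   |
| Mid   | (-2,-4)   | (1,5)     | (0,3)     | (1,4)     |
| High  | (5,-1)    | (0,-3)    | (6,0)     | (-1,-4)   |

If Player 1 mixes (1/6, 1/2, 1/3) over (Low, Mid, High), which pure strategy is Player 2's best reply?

High

Compute Player 2's expected payoff from each pure strategy against the given mix.
Low: (1/6)·0 + (1/2)·(-4) + (1/3)·(-1) = -7/3
Mid: (1/6)·(-2) + (1/2)·5 + (1/3)·(-3) = 7/6
High: (1/6)·1 + (1/2)·3 + (1/3)·0 = 5/3
Premium: (1/6)·(-4) + (1/2)·4 + (1/3)·(-4) = 0
Highest expected payoff is 5/3, from High.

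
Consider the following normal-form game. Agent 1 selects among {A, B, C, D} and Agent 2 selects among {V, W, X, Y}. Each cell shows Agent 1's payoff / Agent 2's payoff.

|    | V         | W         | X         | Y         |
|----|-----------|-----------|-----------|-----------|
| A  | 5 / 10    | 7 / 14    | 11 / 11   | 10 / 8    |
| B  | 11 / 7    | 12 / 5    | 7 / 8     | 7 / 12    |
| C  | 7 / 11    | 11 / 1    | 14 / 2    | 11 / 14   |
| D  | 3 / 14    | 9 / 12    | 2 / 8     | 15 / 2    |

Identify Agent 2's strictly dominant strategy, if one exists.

A strategy is strictly dominant if it gives Agent 2 a strictly higher payoff than every other strategy, against every choice by the opponent.
V is not dominant: against A, W gives 14 > 10.
W is not dominant: against B, V gives 7 > 5.
X is not dominant: against A, W gives 14 > 11.
Y is not dominant: against A, V gives 10 > 8.
No single strategy is best against every opponent action.

None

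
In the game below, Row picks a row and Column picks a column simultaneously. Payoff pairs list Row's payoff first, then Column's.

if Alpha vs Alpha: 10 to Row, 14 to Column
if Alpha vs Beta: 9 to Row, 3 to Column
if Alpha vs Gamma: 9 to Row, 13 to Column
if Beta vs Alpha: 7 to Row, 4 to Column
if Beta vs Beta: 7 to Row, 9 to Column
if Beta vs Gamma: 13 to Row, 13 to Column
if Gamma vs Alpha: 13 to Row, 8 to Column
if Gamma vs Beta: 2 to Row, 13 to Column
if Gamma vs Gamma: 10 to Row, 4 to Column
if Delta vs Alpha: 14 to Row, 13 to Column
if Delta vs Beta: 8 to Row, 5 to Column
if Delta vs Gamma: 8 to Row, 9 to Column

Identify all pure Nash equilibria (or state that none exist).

Check mutual best responses: a cell is a NE iff neither player can gain by unilaterally deviating.
Row's best responses — vs Alpha: Delta (payoff 14); vs Beta: Alpha (payoff 9); vs Gamma: Beta (payoff 13).
Column's best responses — vs Alpha: Alpha (payoff 14); vs Beta: Gamma (payoff 13); vs Gamma: Beta (payoff 13); vs Delta: Alpha (payoff 13).
Mutual best responses occur at (Beta, Gamma) and (Delta, Alpha); at each, neither player gains by switching.

(Beta, Gamma) and (Delta, Alpha)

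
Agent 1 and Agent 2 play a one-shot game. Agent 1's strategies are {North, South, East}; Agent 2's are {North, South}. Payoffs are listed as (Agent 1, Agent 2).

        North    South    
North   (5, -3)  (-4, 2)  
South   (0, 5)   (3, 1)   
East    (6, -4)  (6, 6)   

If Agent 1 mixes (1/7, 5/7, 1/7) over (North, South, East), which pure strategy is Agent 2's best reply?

Agent 2's best reply maximizes expected payoff against the mix.
North: (1/7)·(-3) + (5/7)·5 + (1/7)·(-4) = 18/7
South: (1/7)·2 + (5/7)·1 + (1/7)·6 = 13/7
Highest expected payoff is 18/7, from North.

North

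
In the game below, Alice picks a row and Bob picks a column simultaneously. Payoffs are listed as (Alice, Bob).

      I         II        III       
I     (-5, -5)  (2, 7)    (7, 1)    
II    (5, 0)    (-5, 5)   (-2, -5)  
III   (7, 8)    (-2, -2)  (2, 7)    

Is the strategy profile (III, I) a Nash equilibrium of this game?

Yes

Holding Bob at I: Alice gets 7 from III, versus -5 from I, 5 from II. No profitable deviation for Alice.
Holding Alice at III: Bob gets 8 from I, versus -2 from II, 7 from III. No profitable deviation for Bob either.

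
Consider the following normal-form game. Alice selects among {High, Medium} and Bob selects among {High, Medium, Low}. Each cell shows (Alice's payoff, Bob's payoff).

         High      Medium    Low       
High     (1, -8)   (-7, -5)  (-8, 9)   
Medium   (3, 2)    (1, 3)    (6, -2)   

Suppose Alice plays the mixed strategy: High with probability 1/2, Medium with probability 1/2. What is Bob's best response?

Low

Compute Bob's expected payoff from each pure strategy against the given mix.
High: (1/2)·(-8) + (1/2)·2 = -3
Medium: (1/2)·(-5) + (1/2)·3 = -1
Low: (1/2)·9 + (1/2)·(-2) = 7/2
Highest expected payoff is 7/2, from Low.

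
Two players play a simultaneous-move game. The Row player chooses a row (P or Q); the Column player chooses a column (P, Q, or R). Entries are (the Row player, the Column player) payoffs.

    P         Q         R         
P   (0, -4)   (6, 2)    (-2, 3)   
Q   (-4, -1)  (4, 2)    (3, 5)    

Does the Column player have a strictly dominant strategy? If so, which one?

A strategy is strictly dominant if it gives the Column player a strictly higher payoff than every other strategy, against every choice by the opponent.
R strictly dominates: vs P: 3 > each of {-4, 2}; vs Q: 5 > each of {-1, 2}.

R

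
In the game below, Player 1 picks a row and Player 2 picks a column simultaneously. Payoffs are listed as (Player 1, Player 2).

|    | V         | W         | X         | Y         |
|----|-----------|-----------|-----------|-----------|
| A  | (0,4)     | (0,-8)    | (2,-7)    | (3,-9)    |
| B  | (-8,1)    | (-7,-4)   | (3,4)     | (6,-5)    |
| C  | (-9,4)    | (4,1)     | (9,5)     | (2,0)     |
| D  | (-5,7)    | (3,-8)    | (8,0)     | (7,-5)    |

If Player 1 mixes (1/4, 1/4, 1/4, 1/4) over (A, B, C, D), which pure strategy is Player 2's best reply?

V

Compute Player 2's expected payoff from each pure strategy against the given mix.
V: (1/4)·4 + (1/4)·1 + (1/4)·4 + (1/4)·7 = 4
W: (1/4)·(-8) + (1/4)·(-4) + (1/4)·1 + (1/4)·(-8) = -19/4
X: (1/4)·(-7) + (1/4)·4 + (1/4)·5 + (1/4)·0 = 1/2
Y: (1/4)·(-9) + (1/4)·(-5) + (1/4)·0 + (1/4)·(-5) = -19/4
Highest expected payoff is 4, from V.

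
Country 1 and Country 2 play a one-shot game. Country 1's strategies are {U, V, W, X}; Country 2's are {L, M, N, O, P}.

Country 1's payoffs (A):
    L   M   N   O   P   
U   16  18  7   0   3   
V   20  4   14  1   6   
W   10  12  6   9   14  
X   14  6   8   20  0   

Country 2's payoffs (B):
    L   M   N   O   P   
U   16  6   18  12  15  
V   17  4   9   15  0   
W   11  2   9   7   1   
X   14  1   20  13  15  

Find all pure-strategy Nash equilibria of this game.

Check mutual best responses: a cell is a NE iff neither player can gain by unilaterally deviating.
Country 1's best responses — vs L: V (payoff 20); vs M: U (payoff 18); vs N: V (payoff 14); vs O: X (payoff 20); vs P: W (payoff 14).
Country 2's best responses — vs U: N (payoff 18); vs V: L (payoff 17); vs W: L (payoff 11); vs X: N (payoff 20).
The only mutual best response is (V, L); neither player gains by switching there.

(V, L)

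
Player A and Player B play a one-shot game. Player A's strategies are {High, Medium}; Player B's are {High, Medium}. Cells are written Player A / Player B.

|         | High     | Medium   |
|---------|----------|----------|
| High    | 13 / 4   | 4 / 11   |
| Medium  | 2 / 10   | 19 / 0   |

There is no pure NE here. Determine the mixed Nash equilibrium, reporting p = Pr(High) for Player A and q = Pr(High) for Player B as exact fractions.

In a mixed NE each player is indifferent between their pure strategies, so the opponent's mix sets the indifference.
Player B indifferent between High and Medium: p·4 + (1−p)·10 = p·11 + (1−p)·0 ⟹ 10 + (-6)p = 0 + 11p ⟹ p = 10/17.
Player A indifferent between High and Medium: q·13 + (1−q)·4 = q·2 + (1−q)·19 ⟹ 4 + 9q = 19 + (-17)q ⟹ q = 15/26.

p = 10/17, q = 15/26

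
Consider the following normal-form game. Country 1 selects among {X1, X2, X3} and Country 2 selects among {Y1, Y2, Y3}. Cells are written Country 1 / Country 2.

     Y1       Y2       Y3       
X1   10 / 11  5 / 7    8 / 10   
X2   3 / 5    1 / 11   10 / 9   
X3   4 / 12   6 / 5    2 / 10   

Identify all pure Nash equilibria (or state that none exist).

(X1, Y1)

A profile is a Nash equilibrium when each player is best-responding to the other.
Country 1's best responses — vs Y1: X1 (payoff 10); vs Y2: X3 (payoff 6); vs Y3: X2 (payoff 10).
Country 2's best responses — vs X1: Y1 (payoff 11); vs X2: Y2 (payoff 11); vs X3: Y1 (payoff 12).
The only mutual best response is (X1, Y1); neither player gains by switching there.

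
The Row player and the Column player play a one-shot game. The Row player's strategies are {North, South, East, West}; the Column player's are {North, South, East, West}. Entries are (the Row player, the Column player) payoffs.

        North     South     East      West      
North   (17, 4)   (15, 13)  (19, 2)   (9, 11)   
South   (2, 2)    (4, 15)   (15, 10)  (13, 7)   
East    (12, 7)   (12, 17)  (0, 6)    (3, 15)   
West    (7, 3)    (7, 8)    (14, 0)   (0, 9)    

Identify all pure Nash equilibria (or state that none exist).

A profile is a Nash equilibrium when each player is best-responding to the other.
The Row player's best responses — vs North: North (payoff 17); vs South: North (payoff 15); vs East: North (payoff 19); vs West: South (payoff 13).
The Column player's best responses — vs North: South (payoff 13); vs South: South (payoff 15); vs East: South (payoff 17); vs West: West (payoff 9).
The only mutual best response is (North, South); neither player gains by switching there.

(North, South)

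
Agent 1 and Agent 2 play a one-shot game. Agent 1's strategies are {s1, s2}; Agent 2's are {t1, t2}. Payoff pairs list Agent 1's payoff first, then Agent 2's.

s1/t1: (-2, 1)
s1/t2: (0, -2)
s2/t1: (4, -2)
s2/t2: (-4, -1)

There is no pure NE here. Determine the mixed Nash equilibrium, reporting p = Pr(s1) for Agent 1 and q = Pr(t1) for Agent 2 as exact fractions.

Each player's mixing probability is pinned down by making the *other* player indifferent.
Agent 2 indifferent between t1 and t2: p·1 + (1−p)·(-2) = p·(-2) + (1−p)·(-1) ⟹ (-2) + 3p = (-1) + (-1)p ⟹ p = 1/4.
Agent 1 indifferent between s1 and s2: q·(-2) + (1−q)·0 = q·4 + (1−q)·(-4) ⟹ 0 + (-2)q = (-4) + 8q ⟹ q = 2/5.

p = 1/4, q = 2/5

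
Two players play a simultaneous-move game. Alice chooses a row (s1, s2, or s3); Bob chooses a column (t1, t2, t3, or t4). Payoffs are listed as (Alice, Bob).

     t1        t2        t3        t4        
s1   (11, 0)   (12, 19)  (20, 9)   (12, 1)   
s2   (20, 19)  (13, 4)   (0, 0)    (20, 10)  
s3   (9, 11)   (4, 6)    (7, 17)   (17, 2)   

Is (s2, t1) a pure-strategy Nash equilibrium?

Holding Bob at t1: Alice gets 20 from s2, versus 11 from s1, 9 from s3. No profitable deviation for Alice.
Holding Alice at s2: Bob gets 19 from t1, versus 4 from t2, 0 from t3, 10 from t4. No profitable deviation for Bob either.

Yes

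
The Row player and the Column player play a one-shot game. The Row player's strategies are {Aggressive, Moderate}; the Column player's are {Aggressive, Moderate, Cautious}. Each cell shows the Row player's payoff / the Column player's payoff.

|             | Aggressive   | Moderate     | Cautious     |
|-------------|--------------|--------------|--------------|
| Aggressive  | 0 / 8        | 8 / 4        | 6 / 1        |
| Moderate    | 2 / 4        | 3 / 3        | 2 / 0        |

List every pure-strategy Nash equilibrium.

(Moderate, Aggressive)

A profile is a Nash equilibrium when each player is best-responding to the other.
The Row player's best responses — vs Aggressive: Moderate (payoff 2); vs Moderate: Aggressive (payoff 8); vs Cautious: Aggressive (payoff 6).
The Column player's best responses — vs Aggressive: Aggressive (payoff 8); vs Moderate: Aggressive (payoff 4).
The only mutual best response is (Moderate, Aggressive); neither player gains by switching there.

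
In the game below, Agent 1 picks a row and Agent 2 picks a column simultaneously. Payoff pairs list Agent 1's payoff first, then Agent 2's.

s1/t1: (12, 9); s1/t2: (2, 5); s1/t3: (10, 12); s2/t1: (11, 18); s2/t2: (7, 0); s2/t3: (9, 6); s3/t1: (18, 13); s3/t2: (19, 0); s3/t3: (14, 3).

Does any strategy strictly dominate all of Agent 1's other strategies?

A strategy is strictly dominant if it gives Agent 1 a strictly higher payoff than every other strategy, against every choice by the opponent.
s3 strictly dominates: vs t1: 18 > each of {12, 11}; vs t2: 19 > each of {2, 7}; vs t3: 14 > each of {10, 9}.

s3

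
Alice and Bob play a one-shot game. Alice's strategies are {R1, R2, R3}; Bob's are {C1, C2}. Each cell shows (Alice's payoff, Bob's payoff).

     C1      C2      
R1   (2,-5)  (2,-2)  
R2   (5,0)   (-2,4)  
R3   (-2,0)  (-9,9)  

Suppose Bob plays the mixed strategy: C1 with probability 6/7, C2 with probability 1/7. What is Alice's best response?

R2

Alice's best reply maximizes expected payoff against the mix.
R1: (6/7)·2 + (1/7)·2 = 2
R2: (6/7)·5 + (1/7)·(-2) = 4
R3: (6/7)·(-2) + (1/7)·(-9) = -3
Highest expected payoff is 4, from R2.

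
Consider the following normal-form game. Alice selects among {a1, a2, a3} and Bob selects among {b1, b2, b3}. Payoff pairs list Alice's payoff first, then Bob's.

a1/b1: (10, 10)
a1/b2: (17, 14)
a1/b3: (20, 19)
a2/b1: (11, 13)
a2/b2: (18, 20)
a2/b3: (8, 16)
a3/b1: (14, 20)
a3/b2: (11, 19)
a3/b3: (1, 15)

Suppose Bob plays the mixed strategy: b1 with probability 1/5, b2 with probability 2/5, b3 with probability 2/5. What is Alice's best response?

Compute Alice's expected payoff from each pure strategy against the given mix.
a1: (1/5)·10 + (2/5)·17 + (2/5)·20 = 84/5
a2: (1/5)·11 + (2/5)·18 + (2/5)·8 = 63/5
a3: (1/5)·14 + (2/5)·11 + (2/5)·1 = 38/5
Highest expected payoff is 84/5, from a1.

a1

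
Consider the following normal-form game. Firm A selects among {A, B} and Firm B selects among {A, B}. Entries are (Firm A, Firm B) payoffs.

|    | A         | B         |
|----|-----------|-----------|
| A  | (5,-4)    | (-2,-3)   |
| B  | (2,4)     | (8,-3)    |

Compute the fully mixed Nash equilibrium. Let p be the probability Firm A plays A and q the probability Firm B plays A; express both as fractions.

p = 7/8, q = 10/13

In a mixed NE each player is indifferent between their pure strategies, so the opponent's mix sets the indifference.
Firm B indifferent between A and B: p·(-4) + (1−p)·4 = p·(-3) + (1−p)·(-3) ⟹ 4 + (-8)p = (-3) + 0p ⟹ p = 7/8.
Firm A indifferent between A and B: q·5 + (1−q)·(-2) = q·2 + (1−q)·8 ⟹ (-2) + 7q = 8 + (-6)q ⟹ q = 10/13.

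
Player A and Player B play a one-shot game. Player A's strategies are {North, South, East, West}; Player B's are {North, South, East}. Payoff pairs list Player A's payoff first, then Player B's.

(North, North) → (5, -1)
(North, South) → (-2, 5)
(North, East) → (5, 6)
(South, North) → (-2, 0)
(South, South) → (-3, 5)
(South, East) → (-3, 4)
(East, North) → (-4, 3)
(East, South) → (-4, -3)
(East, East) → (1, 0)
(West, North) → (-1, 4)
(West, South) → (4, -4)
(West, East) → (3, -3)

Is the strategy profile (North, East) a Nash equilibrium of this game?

Holding Player B at East: Player A gets 5 from North, versus -3 from South, 1 from East, 3 from West. No profitable deviation for Player A.
Holding Player A at North: Player B gets 6 from East, versus -1 from North, 5 from South. No profitable deviation for Player B either.

Yes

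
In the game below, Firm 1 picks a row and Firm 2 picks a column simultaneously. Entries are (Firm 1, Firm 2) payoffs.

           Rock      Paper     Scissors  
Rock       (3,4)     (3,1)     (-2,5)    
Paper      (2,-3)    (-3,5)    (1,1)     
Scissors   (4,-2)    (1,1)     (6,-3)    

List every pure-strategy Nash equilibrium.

Find each player's best response to every opponent strategy; NE are the intersections.
Firm 1's best responses — vs Rock: Scissors (payoff 4); vs Paper: Rock (payoff 3); vs Scissors: Scissors (payoff 6).
Firm 2's best responses — vs Rock: Scissors (payoff 5); vs Paper: Paper (payoff 5); vs Scissors: Paper (payoff 1).
No cell has both players best-responding. For instance, Firm 1's best reply to Paper is Rock, but against Rock Firm 2 prefers Scissors over Paper.

No pure-strategy Nash equilibrium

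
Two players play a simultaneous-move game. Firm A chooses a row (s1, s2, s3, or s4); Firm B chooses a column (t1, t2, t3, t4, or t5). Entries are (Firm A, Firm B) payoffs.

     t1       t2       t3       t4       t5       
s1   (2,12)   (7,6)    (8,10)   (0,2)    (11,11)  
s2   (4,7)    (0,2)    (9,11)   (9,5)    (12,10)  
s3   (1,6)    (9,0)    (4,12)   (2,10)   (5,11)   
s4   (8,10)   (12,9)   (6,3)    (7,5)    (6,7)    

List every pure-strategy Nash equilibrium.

(s2, t3) and (s4, t1)

A profile is a Nash equilibrium when each player is best-responding to the other.
Firm A's best responses — vs t1: s4 (payoff 8); vs t2: s4 (payoff 12); vs t3: s2 (payoff 9); vs t4: s2 (payoff 9); vs t5: s2 (payoff 12).
Firm B's best responses — vs s1: t1 (payoff 12); vs s2: t3 (payoff 11); vs s3: t3 (payoff 12); vs s4: t1 (payoff 10).
Mutual best responses occur at (s2, t3) and (s4, t1); at each, neither player gains by switching.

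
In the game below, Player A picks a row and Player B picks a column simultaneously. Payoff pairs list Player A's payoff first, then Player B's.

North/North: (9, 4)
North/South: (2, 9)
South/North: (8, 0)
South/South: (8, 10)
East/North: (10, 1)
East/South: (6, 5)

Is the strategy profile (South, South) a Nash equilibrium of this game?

Holding Player B at South: Player A gets 8 from South, versus 2 from North, 6 from East. No profitable deviation for Player A.
Holding Player A at South: Player B gets 10 from South, versus 0 from North. No profitable deviation for Player B either.

Yes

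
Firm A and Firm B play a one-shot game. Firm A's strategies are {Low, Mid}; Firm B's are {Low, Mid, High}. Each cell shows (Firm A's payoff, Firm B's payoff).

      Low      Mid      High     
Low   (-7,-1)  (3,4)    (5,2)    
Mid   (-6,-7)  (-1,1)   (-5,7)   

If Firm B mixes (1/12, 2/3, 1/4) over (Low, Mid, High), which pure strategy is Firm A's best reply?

Firm A's best reply maximizes expected payoff against the mix.
Low: (1/12)·(-7) + (2/3)·3 + (1/4)·5 = 8/3
Mid: (1/12)·(-6) + (2/3)·(-1) + (1/4)·(-5) = -29/12
Highest expected payoff is 8/3, from Low.

Low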